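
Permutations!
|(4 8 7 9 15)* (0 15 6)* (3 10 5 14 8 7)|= 30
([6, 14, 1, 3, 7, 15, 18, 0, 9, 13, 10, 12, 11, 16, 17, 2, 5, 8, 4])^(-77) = [4, 8, 17, 3, 6, 1, 7, 18, 16, 5, 10, 12, 11, 15, 9, 14, 2, 13, 0]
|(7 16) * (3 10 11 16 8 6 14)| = 8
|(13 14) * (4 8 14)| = |(4 8 14 13)| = 4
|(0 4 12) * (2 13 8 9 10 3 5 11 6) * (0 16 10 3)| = |(0 4 12 16 10)(2 13 8 9 3 5 11 6)| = 40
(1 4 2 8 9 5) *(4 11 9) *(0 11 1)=(0 11 9 5)(2 8 4)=[11, 1, 8, 3, 2, 0, 6, 7, 4, 5, 10, 9]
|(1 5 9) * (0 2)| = |(0 2)(1 5 9)| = 6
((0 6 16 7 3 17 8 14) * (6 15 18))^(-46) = (0 16 8 18 3)(6 17 15 7 14)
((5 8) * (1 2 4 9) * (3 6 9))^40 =(1 6 4)(2 9 3)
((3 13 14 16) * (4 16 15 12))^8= (3 13 14 15 12 4 16)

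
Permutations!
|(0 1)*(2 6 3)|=6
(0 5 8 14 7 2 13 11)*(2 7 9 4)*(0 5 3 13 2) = (0 3 13 11 5 8 14 9 4) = [3, 1, 2, 13, 0, 8, 6, 7, 14, 4, 10, 5, 12, 11, 9]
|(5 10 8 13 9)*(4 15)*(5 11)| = 6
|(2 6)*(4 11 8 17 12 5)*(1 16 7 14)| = |(1 16 7 14)(2 6)(4 11 8 17 12 5)| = 12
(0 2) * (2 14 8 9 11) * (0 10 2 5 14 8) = (0 8 9 11 5 14)(2 10) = [8, 1, 10, 3, 4, 14, 6, 7, 9, 11, 2, 5, 12, 13, 0]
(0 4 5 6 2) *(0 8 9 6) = (0 4 5)(2 8 9 6) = [4, 1, 8, 3, 5, 0, 2, 7, 9, 6]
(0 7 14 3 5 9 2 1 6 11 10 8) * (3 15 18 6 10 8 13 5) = (0 7 14 15 18 6 11 8)(1 10 13 5 9 2) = [7, 10, 1, 3, 4, 9, 11, 14, 0, 2, 13, 8, 12, 5, 15, 18, 16, 17, 6]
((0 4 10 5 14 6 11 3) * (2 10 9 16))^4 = (0 2 6 4 10 11 9 5 3 16 14)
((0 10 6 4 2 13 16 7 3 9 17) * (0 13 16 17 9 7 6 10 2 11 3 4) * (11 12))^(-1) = (0 6 16 2)(3 11 12 4 7)(13 17)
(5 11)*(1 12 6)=(1 12 6)(5 11)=[0, 12, 2, 3, 4, 11, 1, 7, 8, 9, 10, 5, 6]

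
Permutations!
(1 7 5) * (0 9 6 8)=(0 9 6 8)(1 7 5)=[9, 7, 2, 3, 4, 1, 8, 5, 0, 6]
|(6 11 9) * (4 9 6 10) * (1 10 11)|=6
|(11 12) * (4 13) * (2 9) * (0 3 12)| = 4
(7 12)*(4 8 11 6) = [0, 1, 2, 3, 8, 5, 4, 12, 11, 9, 10, 6, 7] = (4 8 11 6)(7 12)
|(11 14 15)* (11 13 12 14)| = |(12 14 15 13)| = 4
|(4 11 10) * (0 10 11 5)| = 4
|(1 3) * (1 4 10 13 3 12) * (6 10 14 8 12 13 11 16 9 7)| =|(1 13 3 4 14 8 12)(6 10 11 16 9 7)| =42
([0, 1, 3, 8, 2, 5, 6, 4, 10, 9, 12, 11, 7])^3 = (2 10 4 8 7 3 12)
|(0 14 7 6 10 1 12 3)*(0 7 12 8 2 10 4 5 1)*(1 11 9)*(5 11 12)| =14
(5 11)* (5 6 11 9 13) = [0, 1, 2, 3, 4, 9, 11, 7, 8, 13, 10, 6, 12, 5] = (5 9 13)(6 11)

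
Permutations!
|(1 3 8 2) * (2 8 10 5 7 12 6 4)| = |(1 3 10 5 7 12 6 4 2)| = 9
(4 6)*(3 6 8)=(3 6 4 8)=[0, 1, 2, 6, 8, 5, 4, 7, 3]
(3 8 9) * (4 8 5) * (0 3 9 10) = (0 3 5 4 8 10) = [3, 1, 2, 5, 8, 4, 6, 7, 10, 9, 0]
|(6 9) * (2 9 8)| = 4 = |(2 9 6 8)|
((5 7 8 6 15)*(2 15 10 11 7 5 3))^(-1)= (2 3 15)(6 8 7 11 10)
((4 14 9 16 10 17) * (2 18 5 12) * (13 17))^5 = (2 18 5 12)(4 13 16 14 17 10 9)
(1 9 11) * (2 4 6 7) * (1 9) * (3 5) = (2 4 6 7)(3 5)(9 11) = [0, 1, 4, 5, 6, 3, 7, 2, 8, 11, 10, 9]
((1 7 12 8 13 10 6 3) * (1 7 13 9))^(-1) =(1 9 8 12 7 3 6 10 13)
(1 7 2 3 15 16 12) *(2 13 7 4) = [0, 4, 3, 15, 2, 5, 6, 13, 8, 9, 10, 11, 1, 7, 14, 16, 12] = (1 4 2 3 15 16 12)(7 13)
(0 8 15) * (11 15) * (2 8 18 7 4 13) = (0 18 7 4 13 2 8 11 15) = [18, 1, 8, 3, 13, 5, 6, 4, 11, 9, 10, 15, 12, 2, 14, 0, 16, 17, 7]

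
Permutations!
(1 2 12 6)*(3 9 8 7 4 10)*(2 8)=[0, 8, 12, 9, 10, 5, 1, 4, 7, 2, 3, 11, 6]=(1 8 7 4 10 3 9 2 12 6)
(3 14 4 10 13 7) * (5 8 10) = (3 14 4 5 8 10 13 7) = [0, 1, 2, 14, 5, 8, 6, 3, 10, 9, 13, 11, 12, 7, 4]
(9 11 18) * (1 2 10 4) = (1 2 10 4)(9 11 18) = [0, 2, 10, 3, 1, 5, 6, 7, 8, 11, 4, 18, 12, 13, 14, 15, 16, 17, 9]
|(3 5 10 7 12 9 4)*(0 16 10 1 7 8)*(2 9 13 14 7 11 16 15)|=12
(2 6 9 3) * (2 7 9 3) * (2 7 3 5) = (2 6 5)(7 9) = [0, 1, 6, 3, 4, 2, 5, 9, 8, 7]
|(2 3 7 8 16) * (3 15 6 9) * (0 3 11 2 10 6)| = 11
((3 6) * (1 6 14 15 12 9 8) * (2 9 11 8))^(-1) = ((1 6 3 14 15 12 11 8)(2 9))^(-1) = (1 8 11 12 15 14 3 6)(2 9)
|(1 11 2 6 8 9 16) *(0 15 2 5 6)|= 21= |(0 15 2)(1 11 5 6 8 9 16)|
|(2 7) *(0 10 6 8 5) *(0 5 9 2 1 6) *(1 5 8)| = 10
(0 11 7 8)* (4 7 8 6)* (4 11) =(0 4 7 6 11 8) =[4, 1, 2, 3, 7, 5, 11, 6, 0, 9, 10, 8]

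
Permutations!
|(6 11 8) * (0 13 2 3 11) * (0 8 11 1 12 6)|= 8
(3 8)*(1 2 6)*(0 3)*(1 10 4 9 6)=(0 3 8)(1 2)(4 9 6 10)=[3, 2, 1, 8, 9, 5, 10, 7, 0, 6, 4]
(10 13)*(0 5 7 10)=(0 5 7 10 13)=[5, 1, 2, 3, 4, 7, 6, 10, 8, 9, 13, 11, 12, 0]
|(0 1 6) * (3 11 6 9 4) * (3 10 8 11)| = 8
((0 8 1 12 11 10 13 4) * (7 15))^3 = ((0 8 1 12 11 10 13 4)(7 15))^3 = (0 12 13 8 11 4 1 10)(7 15)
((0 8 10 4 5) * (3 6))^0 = ((0 8 10 4 5)(3 6))^0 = (10)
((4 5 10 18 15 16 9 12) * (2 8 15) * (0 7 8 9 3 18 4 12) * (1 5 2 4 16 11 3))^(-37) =(0 15 18 9 8 3 2 7 11 4)(1 16 10 5)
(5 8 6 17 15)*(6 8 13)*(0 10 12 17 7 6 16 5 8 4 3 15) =(0 10 12 17)(3 15 8 4)(5 13 16)(6 7) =[10, 1, 2, 15, 3, 13, 7, 6, 4, 9, 12, 11, 17, 16, 14, 8, 5, 0]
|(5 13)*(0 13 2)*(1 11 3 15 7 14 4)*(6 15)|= |(0 13 5 2)(1 11 3 6 15 7 14 4)|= 8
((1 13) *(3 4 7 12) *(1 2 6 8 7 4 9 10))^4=(1 8 9 2 12)(3 13 7 10 6)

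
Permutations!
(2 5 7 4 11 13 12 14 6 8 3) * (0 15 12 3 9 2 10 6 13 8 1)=[15, 0, 5, 10, 11, 7, 1, 4, 9, 2, 6, 8, 14, 3, 13, 12]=(0 15 12 14 13 3 10 6 1)(2 5 7 4 11 8 9)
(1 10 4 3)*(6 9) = [0, 10, 2, 1, 3, 5, 9, 7, 8, 6, 4] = (1 10 4 3)(6 9)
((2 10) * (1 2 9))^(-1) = ((1 2 10 9))^(-1) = (1 9 10 2)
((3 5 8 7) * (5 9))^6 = (3 9 5 8 7)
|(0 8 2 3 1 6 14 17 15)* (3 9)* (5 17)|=|(0 8 2 9 3 1 6 14 5 17 15)|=11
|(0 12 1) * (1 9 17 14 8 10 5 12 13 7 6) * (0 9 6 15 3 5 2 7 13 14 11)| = |(0 14 8 10 2 7 15 3 5 12 6 1 9 17 11)| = 15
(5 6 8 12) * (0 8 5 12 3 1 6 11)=(12)(0 8 3 1 6 5 11)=[8, 6, 2, 1, 4, 11, 5, 7, 3, 9, 10, 0, 12]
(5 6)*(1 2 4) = (1 2 4)(5 6) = [0, 2, 4, 3, 1, 6, 5]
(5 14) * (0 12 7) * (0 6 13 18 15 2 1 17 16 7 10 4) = [12, 17, 1, 3, 0, 14, 13, 6, 8, 9, 4, 11, 10, 18, 5, 2, 7, 16, 15] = (0 12 10 4)(1 17 16 7 6 13 18 15 2)(5 14)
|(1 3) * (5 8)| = 2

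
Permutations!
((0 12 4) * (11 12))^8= ((0 11 12 4))^8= (12)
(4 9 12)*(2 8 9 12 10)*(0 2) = (0 2 8 9 10)(4 12) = [2, 1, 8, 3, 12, 5, 6, 7, 9, 10, 0, 11, 4]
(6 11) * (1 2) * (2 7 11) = [0, 7, 1, 3, 4, 5, 2, 11, 8, 9, 10, 6] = (1 7 11 6 2)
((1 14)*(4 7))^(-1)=(1 14)(4 7)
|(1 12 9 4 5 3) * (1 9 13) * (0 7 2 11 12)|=|(0 7 2 11 12 13 1)(3 9 4 5)|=28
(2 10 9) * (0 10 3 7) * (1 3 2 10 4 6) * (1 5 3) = (0 4 6 5 3 7)(9 10) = [4, 1, 2, 7, 6, 3, 5, 0, 8, 10, 9]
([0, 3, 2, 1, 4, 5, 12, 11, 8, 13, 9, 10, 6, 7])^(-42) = [0, 1, 2, 3, 4, 5, 6, 9, 8, 11, 7, 13, 12, 10]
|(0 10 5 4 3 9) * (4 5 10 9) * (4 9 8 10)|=6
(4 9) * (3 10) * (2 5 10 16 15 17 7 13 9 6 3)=[0, 1, 5, 16, 6, 10, 3, 13, 8, 4, 2, 11, 12, 9, 14, 17, 15, 7]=(2 5 10)(3 16 15 17 7 13 9 4 6)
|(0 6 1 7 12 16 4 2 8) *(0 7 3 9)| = |(0 6 1 3 9)(2 8 7 12 16 4)| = 30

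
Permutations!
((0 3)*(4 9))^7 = (0 3)(4 9)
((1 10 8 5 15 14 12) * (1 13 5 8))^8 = ((1 10)(5 15 14 12 13))^8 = (5 12 15 13 14)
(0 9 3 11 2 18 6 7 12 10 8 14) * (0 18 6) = [9, 1, 6, 11, 4, 5, 7, 12, 14, 3, 8, 2, 10, 13, 18, 15, 16, 17, 0] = (0 9 3 11 2 6 7 12 10 8 14 18)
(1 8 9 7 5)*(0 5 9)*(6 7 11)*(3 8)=(0 5 1 3 8)(6 7 9 11)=[5, 3, 2, 8, 4, 1, 7, 9, 0, 11, 10, 6]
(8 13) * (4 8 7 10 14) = (4 8 13 7 10 14) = [0, 1, 2, 3, 8, 5, 6, 10, 13, 9, 14, 11, 12, 7, 4]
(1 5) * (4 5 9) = (1 9 4 5) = [0, 9, 2, 3, 5, 1, 6, 7, 8, 4]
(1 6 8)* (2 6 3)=(1 3 2 6 8)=[0, 3, 6, 2, 4, 5, 8, 7, 1]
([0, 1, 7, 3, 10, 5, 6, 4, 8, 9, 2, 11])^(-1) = (11)(2 10 4 7)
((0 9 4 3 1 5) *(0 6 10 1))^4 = (10)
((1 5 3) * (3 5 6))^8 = (1 3 6)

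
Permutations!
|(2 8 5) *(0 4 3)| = 3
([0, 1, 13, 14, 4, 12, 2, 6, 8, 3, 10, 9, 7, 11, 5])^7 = (2 12 3 13 7 14 11 6 5 9)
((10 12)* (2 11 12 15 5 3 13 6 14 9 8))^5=((2 11 12 10 15 5 3 13 6 14 9 8))^5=(2 5 9 10 6 11 3 8 15 14 12 13)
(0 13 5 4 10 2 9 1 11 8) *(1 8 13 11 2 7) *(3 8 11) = (0 3 8)(1 2 9 11 13 5 4 10 7) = [3, 2, 9, 8, 10, 4, 6, 1, 0, 11, 7, 13, 12, 5]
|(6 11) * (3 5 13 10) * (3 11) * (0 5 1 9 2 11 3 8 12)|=|(0 5 13 10 3 1 9 2 11 6 8 12)|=12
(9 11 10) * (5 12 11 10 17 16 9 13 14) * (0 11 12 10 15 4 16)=(0 11 17)(4 16 9 15)(5 10 13 14)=[11, 1, 2, 3, 16, 10, 6, 7, 8, 15, 13, 17, 12, 14, 5, 4, 9, 0]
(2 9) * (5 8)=[0, 1, 9, 3, 4, 8, 6, 7, 5, 2]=(2 9)(5 8)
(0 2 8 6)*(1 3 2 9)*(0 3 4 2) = [9, 4, 8, 0, 2, 5, 3, 7, 6, 1] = (0 9 1 4 2 8 6 3)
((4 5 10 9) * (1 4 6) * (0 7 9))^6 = (0 5 1 9)(4 6 7 10)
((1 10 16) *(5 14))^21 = (16)(5 14)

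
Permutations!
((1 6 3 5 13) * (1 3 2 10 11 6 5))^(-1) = (1 3 13 5)(2 6 11 10)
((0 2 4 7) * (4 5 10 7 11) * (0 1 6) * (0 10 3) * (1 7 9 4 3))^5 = ((0 2 5 1 6 10 9 4 11 3))^5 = (0 10)(1 11)(2 9)(3 6)(4 5)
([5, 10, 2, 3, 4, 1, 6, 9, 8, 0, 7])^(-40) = [1, 7, 2, 3, 4, 10, 6, 0, 8, 5, 9]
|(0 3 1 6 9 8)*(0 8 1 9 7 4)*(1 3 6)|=|(0 6 7 4)(3 9)|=4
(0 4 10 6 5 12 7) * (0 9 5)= (0 4 10 6)(5 12 7 9)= [4, 1, 2, 3, 10, 12, 0, 9, 8, 5, 6, 11, 7]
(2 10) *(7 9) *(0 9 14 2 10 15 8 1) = [9, 0, 15, 3, 4, 5, 6, 14, 1, 7, 10, 11, 12, 13, 2, 8] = (0 9 7 14 2 15 8 1)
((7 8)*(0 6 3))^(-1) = (0 3 6)(7 8)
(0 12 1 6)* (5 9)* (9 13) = (0 12 1 6)(5 13 9) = [12, 6, 2, 3, 4, 13, 0, 7, 8, 5, 10, 11, 1, 9]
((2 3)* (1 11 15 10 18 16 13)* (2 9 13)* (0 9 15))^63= ((0 9 13 1 11)(2 3 15 10 18 16))^63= (0 1 9 11 13)(2 10)(3 18)(15 16)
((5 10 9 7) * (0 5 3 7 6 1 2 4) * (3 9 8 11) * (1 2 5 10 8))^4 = ((0 10 1 5 8 11 3 7 9 6 2 4))^4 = (0 8 9)(1 3 2)(4 5 7)(6 10 11)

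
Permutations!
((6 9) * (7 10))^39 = ((6 9)(7 10))^39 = (6 9)(7 10)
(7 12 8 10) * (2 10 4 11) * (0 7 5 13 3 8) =(0 7 12)(2 10 5 13 3 8 4 11) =[7, 1, 10, 8, 11, 13, 6, 12, 4, 9, 5, 2, 0, 3]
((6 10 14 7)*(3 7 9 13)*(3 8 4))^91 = (3 7 6 10 14 9 13 8 4)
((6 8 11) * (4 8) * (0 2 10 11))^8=(0 2 10 11 6 4 8)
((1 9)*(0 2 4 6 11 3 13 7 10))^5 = ((0 2 4 6 11 3 13 7 10)(1 9))^5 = (0 3 2 13 4 7 6 10 11)(1 9)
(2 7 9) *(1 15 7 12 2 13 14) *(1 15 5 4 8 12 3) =(1 5 4 8 12 2 3)(7 9 13 14 15) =[0, 5, 3, 1, 8, 4, 6, 9, 12, 13, 10, 11, 2, 14, 15, 7]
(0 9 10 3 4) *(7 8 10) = (0 9 7 8 10 3 4) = [9, 1, 2, 4, 0, 5, 6, 8, 10, 7, 3]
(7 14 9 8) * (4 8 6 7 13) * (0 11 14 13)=(0 11 14 9 6 7 13 4 8)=[11, 1, 2, 3, 8, 5, 7, 13, 0, 6, 10, 14, 12, 4, 9]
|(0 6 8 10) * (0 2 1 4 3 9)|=9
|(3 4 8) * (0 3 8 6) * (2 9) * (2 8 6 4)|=6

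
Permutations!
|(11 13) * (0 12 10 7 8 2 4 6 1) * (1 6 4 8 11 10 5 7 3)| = 18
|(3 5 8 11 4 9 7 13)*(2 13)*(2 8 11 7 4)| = 10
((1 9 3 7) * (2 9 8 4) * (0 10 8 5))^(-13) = ((0 10 8 4 2 9 3 7 1 5))^(-13) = (0 7 2 10 1 9 8 5 3 4)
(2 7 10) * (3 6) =[0, 1, 7, 6, 4, 5, 3, 10, 8, 9, 2] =(2 7 10)(3 6)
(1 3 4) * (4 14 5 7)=(1 3 14 5 7 4)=[0, 3, 2, 14, 1, 7, 6, 4, 8, 9, 10, 11, 12, 13, 5]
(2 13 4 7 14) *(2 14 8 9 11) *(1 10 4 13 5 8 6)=(14)(1 10 4 7 6)(2 5 8 9 11)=[0, 10, 5, 3, 7, 8, 1, 6, 9, 11, 4, 2, 12, 13, 14]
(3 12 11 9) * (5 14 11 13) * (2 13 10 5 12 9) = (2 13 12 10 5 14 11)(3 9) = [0, 1, 13, 9, 4, 14, 6, 7, 8, 3, 5, 2, 10, 12, 11]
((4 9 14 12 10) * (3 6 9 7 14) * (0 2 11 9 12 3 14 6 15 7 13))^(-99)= (0 3 10 11 7 13 14 12 2 15 4 9 6)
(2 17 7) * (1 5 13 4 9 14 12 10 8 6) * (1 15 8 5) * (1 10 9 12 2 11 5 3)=(1 10 3)(2 17 7 11 5 13 4 12 9 14)(6 15 8)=[0, 10, 17, 1, 12, 13, 15, 11, 6, 14, 3, 5, 9, 4, 2, 8, 16, 7]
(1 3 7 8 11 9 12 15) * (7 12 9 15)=(1 3 12 7 8 11 15)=[0, 3, 2, 12, 4, 5, 6, 8, 11, 9, 10, 15, 7, 13, 14, 1]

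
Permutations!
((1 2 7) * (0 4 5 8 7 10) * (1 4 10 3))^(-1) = (0 10)(1 3 2)(4 7 8 5)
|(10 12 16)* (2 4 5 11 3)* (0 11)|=6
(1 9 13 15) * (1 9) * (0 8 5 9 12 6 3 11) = (0 8 5 9 13 15 12 6 3 11) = [8, 1, 2, 11, 4, 9, 3, 7, 5, 13, 10, 0, 6, 15, 14, 12]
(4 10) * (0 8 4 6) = (0 8 4 10 6) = [8, 1, 2, 3, 10, 5, 0, 7, 4, 9, 6]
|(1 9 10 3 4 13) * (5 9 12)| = 8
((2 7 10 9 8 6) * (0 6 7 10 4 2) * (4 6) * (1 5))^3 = ((0 4 2 10 9 8 7 6)(1 5))^3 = (0 10 7 4 9 6 2 8)(1 5)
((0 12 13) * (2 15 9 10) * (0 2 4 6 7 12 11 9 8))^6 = (0 7)(2 10)(4 15)(6 8)(9 13)(11 12)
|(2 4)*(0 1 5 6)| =4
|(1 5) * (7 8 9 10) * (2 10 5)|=7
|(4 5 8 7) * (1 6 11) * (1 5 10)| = |(1 6 11 5 8 7 4 10)| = 8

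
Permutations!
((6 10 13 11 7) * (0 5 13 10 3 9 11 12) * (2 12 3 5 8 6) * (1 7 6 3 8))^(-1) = ((0 1 7 2 12)(3 9 11 6 5 13 8))^(-1) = (0 12 2 7 1)(3 8 13 5 6 11 9)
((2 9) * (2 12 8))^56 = (12)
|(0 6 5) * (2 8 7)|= 3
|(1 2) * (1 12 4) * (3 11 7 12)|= |(1 2 3 11 7 12 4)|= 7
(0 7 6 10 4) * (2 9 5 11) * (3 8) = (0 7 6 10 4)(2 9 5 11)(3 8) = [7, 1, 9, 8, 0, 11, 10, 6, 3, 5, 4, 2]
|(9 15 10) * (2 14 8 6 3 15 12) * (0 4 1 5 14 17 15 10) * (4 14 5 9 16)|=|(0 14 8 6 3 10 16 4 1 9 12 2 17 15)|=14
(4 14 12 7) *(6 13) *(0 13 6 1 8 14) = (0 13 1 8 14 12 7 4) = [13, 8, 2, 3, 0, 5, 6, 4, 14, 9, 10, 11, 7, 1, 12]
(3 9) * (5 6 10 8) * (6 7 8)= (3 9)(5 7 8)(6 10)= [0, 1, 2, 9, 4, 7, 10, 8, 5, 3, 6]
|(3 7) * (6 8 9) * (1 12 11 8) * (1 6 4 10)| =|(1 12 11 8 9 4 10)(3 7)| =14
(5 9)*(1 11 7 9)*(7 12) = (1 11 12 7 9 5) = [0, 11, 2, 3, 4, 1, 6, 9, 8, 5, 10, 12, 7]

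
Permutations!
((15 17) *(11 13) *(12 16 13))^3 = ((11 12 16 13)(15 17))^3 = (11 13 16 12)(15 17)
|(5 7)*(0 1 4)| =6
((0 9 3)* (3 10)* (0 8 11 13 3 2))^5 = ((0 9 10 2)(3 8 11 13))^5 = (0 9 10 2)(3 8 11 13)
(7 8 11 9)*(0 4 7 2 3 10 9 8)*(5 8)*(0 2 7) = (0 4)(2 3 10 9 7)(5 8 11) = [4, 1, 3, 10, 0, 8, 6, 2, 11, 7, 9, 5]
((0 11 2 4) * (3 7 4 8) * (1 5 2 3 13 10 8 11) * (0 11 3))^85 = (0 7 5 11 3 1 4 2)(8 13 10)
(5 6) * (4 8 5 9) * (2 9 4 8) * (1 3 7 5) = [0, 3, 9, 7, 2, 6, 4, 5, 1, 8] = (1 3 7 5 6 4 2 9 8)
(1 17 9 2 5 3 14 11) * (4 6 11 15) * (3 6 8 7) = (1 17 9 2 5 6 11)(3 14 15 4 8 7) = [0, 17, 5, 14, 8, 6, 11, 3, 7, 2, 10, 1, 12, 13, 15, 4, 16, 9]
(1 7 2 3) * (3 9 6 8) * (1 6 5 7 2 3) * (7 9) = (1 2 7 3 6 8)(5 9) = [0, 2, 7, 6, 4, 9, 8, 3, 1, 5]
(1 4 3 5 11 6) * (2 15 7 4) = (1 2 15 7 4 3 5 11 6) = [0, 2, 15, 5, 3, 11, 1, 4, 8, 9, 10, 6, 12, 13, 14, 7]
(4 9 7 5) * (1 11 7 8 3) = (1 11 7 5 4 9 8 3) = [0, 11, 2, 1, 9, 4, 6, 5, 3, 8, 10, 7]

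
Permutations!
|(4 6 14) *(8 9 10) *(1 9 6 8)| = |(1 9 10)(4 8 6 14)| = 12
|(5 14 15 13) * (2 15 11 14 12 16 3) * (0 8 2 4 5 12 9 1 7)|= |(0 8 2 15 13 12 16 3 4 5 9 1 7)(11 14)|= 26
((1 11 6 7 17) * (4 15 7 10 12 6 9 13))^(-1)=(1 17 7 15 4 13 9 11)(6 12 10)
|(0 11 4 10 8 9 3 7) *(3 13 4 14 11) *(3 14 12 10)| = 11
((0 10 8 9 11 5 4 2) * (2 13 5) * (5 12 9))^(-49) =(0 10 8 5 4 13 12 9 11 2)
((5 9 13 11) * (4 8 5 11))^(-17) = ((4 8 5 9 13))^(-17) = (4 9 8 13 5)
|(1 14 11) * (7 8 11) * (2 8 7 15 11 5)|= |(1 14 15 11)(2 8 5)|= 12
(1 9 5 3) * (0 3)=(0 3 1 9 5)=[3, 9, 2, 1, 4, 0, 6, 7, 8, 5]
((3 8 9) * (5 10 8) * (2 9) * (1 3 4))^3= ((1 3 5 10 8 2 9 4))^3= (1 10 9 3 8 4 5 2)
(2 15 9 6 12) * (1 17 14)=[0, 17, 15, 3, 4, 5, 12, 7, 8, 6, 10, 11, 2, 13, 1, 9, 16, 14]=(1 17 14)(2 15 9 6 12)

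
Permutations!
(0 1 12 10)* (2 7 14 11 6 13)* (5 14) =(0 1 12 10)(2 7 5 14 11 6 13) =[1, 12, 7, 3, 4, 14, 13, 5, 8, 9, 0, 6, 10, 2, 11]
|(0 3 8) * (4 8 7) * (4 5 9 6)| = |(0 3 7 5 9 6 4 8)| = 8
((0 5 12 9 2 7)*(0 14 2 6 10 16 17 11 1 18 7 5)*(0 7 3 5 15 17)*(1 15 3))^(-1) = ((0 7 14 2 3 5 12 9 6 10 16)(1 18)(11 15 17))^(-1) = (0 16 10 6 9 12 5 3 2 14 7)(1 18)(11 17 15)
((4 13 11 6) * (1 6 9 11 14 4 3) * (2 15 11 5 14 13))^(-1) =(1 3 6)(2 4 14 5 9 11 15)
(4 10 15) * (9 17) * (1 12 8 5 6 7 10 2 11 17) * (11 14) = (1 12 8 5 6 7 10 15 4 2 14 11 17 9) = [0, 12, 14, 3, 2, 6, 7, 10, 5, 1, 15, 17, 8, 13, 11, 4, 16, 9]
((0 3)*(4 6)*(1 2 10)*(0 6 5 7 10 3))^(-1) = ((1 2 3 6 4 5 7 10))^(-1) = (1 10 7 5 4 6 3 2)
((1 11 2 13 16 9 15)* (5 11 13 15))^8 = ((1 13 16 9 5 11 2 15))^8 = (16)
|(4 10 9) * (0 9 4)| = 2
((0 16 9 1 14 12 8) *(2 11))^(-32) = ((0 16 9 1 14 12 8)(2 11))^(-32) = (0 1 8 9 12 16 14)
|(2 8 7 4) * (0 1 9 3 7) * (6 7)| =9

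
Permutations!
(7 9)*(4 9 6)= (4 9 7 6)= [0, 1, 2, 3, 9, 5, 4, 6, 8, 7]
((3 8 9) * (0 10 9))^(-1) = ((0 10 9 3 8))^(-1) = (0 8 3 9 10)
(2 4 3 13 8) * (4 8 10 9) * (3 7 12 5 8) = (2 3 13 10 9 4 7 12 5 8) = [0, 1, 3, 13, 7, 8, 6, 12, 2, 4, 9, 11, 5, 10]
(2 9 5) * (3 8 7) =(2 9 5)(3 8 7) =[0, 1, 9, 8, 4, 2, 6, 3, 7, 5]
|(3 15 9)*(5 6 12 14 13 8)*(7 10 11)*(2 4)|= 6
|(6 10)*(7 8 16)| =6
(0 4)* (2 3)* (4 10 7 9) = (0 10 7 9 4)(2 3) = [10, 1, 3, 2, 0, 5, 6, 9, 8, 4, 7]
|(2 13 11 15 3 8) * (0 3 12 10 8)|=14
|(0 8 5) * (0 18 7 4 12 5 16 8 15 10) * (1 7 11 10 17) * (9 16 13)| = 44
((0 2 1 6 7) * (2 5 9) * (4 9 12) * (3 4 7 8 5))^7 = ((0 3 4 9 2 1 6 8 5 12 7))^7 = (0 8 9 7 6 4 12 1 3 5 2)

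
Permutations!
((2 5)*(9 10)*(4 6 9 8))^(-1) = ((2 5)(4 6 9 10 8))^(-1) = (2 5)(4 8 10 9 6)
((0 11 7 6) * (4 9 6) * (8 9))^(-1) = (0 6 9 8 4 7 11)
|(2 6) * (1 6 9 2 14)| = 6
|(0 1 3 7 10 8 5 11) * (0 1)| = |(1 3 7 10 8 5 11)| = 7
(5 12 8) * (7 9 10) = [0, 1, 2, 3, 4, 12, 6, 9, 5, 10, 7, 11, 8] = (5 12 8)(7 9 10)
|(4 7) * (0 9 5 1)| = |(0 9 5 1)(4 7)| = 4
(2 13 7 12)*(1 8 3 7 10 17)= [0, 8, 13, 7, 4, 5, 6, 12, 3, 9, 17, 11, 2, 10, 14, 15, 16, 1]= (1 8 3 7 12 2 13 10 17)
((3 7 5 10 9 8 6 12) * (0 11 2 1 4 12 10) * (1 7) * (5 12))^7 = ((0 11 2 7 12 3 1 4 5)(6 10 9 8))^7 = (0 4 3 7 11 5 1 12 2)(6 8 9 10)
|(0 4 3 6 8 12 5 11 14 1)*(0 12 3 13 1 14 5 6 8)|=6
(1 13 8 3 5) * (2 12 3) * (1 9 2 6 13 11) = (1 11)(2 12 3 5 9)(6 13 8) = [0, 11, 12, 5, 4, 9, 13, 7, 6, 2, 10, 1, 3, 8]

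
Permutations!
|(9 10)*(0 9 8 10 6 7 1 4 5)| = 14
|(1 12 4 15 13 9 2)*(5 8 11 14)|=28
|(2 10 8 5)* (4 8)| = 5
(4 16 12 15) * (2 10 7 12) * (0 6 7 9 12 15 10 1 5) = (0 6 7 15 4 16 2 1 5)(9 12 10) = [6, 5, 1, 3, 16, 0, 7, 15, 8, 12, 9, 11, 10, 13, 14, 4, 2]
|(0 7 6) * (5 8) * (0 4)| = 4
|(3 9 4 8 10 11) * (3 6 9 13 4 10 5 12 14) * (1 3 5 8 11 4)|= 15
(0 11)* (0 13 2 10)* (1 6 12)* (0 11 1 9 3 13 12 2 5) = (0 1 6 2 10 11 12 9 3 13 5) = [1, 6, 10, 13, 4, 0, 2, 7, 8, 3, 11, 12, 9, 5]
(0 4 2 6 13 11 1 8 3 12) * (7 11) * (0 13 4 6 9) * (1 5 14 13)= (0 6 4 2 9)(1 8 3 12)(5 14 13 7 11)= [6, 8, 9, 12, 2, 14, 4, 11, 3, 0, 10, 5, 1, 7, 13]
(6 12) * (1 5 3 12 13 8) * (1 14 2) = (1 5 3 12 6 13 8 14 2) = [0, 5, 1, 12, 4, 3, 13, 7, 14, 9, 10, 11, 6, 8, 2]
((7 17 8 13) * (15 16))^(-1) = ((7 17 8 13)(15 16))^(-1) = (7 13 8 17)(15 16)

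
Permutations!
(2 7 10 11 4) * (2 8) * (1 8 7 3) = (1 8 2 3)(4 7 10 11) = [0, 8, 3, 1, 7, 5, 6, 10, 2, 9, 11, 4]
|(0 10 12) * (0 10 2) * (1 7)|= |(0 2)(1 7)(10 12)|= 2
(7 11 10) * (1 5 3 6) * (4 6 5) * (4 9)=(1 9 4 6)(3 5)(7 11 10)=[0, 9, 2, 5, 6, 3, 1, 11, 8, 4, 7, 10]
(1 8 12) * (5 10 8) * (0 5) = [5, 0, 2, 3, 4, 10, 6, 7, 12, 9, 8, 11, 1] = (0 5 10 8 12 1)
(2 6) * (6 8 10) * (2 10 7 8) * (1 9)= (1 9)(6 10)(7 8)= [0, 9, 2, 3, 4, 5, 10, 8, 7, 1, 6]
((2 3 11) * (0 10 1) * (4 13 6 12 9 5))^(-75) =((0 10 1)(2 3 11)(4 13 6 12 9 5))^(-75) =(4 12)(5 6)(9 13)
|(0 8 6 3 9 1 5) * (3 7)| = 8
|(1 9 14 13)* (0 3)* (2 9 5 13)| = 6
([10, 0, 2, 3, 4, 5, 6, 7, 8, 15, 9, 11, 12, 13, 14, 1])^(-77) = (0 15 10 1 9)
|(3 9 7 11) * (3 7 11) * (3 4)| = 5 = |(3 9 11 7 4)|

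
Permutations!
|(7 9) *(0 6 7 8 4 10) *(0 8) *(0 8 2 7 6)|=|(2 7 9 8 4 10)|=6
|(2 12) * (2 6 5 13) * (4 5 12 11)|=10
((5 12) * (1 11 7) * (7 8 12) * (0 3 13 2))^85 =((0 3 13 2)(1 11 8 12 5 7))^85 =(0 3 13 2)(1 11 8 12 5 7)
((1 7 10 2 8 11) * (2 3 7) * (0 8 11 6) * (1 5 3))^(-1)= ((0 8 6)(1 2 11 5 3 7 10))^(-1)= (0 6 8)(1 10 7 3 5 11 2)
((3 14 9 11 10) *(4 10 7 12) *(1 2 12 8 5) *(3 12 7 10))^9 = (1 5 8 7 2)(3 9 10 4 14 11 12)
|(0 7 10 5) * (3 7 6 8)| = 7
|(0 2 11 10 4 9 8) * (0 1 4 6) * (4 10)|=|(0 2 11 4 9 8 1 10 6)|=9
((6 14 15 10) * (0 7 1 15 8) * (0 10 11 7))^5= (1 15 11 7)(6 14 8 10)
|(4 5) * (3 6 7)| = 6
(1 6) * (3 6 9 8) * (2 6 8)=[0, 9, 6, 8, 4, 5, 1, 7, 3, 2]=(1 9 2 6)(3 8)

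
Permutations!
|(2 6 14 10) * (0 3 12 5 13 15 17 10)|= 11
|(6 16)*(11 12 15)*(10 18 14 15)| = |(6 16)(10 18 14 15 11 12)| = 6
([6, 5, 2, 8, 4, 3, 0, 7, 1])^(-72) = [0, 1, 2, 3, 4, 5, 6, 7, 8]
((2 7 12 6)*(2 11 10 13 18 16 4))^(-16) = (2 11 16 12 13)(4 6 18 7 10)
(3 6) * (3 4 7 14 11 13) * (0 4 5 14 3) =(0 4 7 3 6 5 14 11 13) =[4, 1, 2, 6, 7, 14, 5, 3, 8, 9, 10, 13, 12, 0, 11]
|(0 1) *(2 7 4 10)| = |(0 1)(2 7 4 10)| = 4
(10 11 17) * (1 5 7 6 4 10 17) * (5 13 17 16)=(1 13 17 16 5 7 6 4 10 11)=[0, 13, 2, 3, 10, 7, 4, 6, 8, 9, 11, 1, 12, 17, 14, 15, 5, 16]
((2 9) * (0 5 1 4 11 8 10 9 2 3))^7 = (0 9 8 4 5 3 10 11 1)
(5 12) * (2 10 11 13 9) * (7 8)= (2 10 11 13 9)(5 12)(7 8)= [0, 1, 10, 3, 4, 12, 6, 8, 7, 2, 11, 13, 5, 9]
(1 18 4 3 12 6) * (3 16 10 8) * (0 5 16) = (0 5 16 10 8 3 12 6 1 18 4) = [5, 18, 2, 12, 0, 16, 1, 7, 3, 9, 8, 11, 6, 13, 14, 15, 10, 17, 4]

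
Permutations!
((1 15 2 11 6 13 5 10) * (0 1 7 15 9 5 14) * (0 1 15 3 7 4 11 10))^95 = (0 5 9 1 14 13 6 11 4 10 2 15)(3 7) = ((0 15 2 10 4 11 6 13 14 1 9 5)(3 7))^95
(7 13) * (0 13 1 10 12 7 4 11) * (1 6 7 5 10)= (0 13 4 11)(5 10 12)(6 7)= [13, 1, 2, 3, 11, 10, 7, 6, 8, 9, 12, 0, 5, 4]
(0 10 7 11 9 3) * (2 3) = (0 10 7 11 9 2 3) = [10, 1, 3, 0, 4, 5, 6, 11, 8, 2, 7, 9]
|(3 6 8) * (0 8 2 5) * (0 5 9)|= 6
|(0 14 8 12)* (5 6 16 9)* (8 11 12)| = |(0 14 11 12)(5 6 16 9)| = 4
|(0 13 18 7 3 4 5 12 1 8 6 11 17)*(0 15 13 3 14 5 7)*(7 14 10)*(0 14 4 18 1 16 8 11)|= 90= |(0 3 18 14 5 12 16 8 6)(1 11 17 15 13)(7 10)|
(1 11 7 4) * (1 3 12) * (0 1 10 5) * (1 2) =(0 2 1 11 7 4 3 12 10 5) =[2, 11, 1, 12, 3, 0, 6, 4, 8, 9, 5, 7, 10]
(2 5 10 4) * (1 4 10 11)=(1 4 2 5 11)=[0, 4, 5, 3, 2, 11, 6, 7, 8, 9, 10, 1]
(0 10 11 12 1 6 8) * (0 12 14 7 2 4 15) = [10, 6, 4, 3, 15, 5, 8, 2, 12, 9, 11, 14, 1, 13, 7, 0] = (0 10 11 14 7 2 4 15)(1 6 8 12)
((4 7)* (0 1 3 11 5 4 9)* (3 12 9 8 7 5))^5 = ((0 1 12 9)(3 11)(4 5)(7 8))^5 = (0 1 12 9)(3 11)(4 5)(7 8)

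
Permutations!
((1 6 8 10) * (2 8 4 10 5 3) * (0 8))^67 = (0 5 2 8 3)(1 10 4 6)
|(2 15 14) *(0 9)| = 6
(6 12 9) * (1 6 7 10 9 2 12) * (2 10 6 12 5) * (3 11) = [0, 12, 5, 11, 4, 2, 1, 6, 8, 7, 9, 3, 10] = (1 12 10 9 7 6)(2 5)(3 11)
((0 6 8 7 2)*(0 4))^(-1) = (0 4 2 7 8 6)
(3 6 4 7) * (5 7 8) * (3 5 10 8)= (3 6 4)(5 7)(8 10)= [0, 1, 2, 6, 3, 7, 4, 5, 10, 9, 8]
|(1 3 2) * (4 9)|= 6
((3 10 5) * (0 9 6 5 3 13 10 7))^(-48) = ((0 9 6 5 13 10 3 7))^(-48) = (13)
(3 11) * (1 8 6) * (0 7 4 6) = (0 7 4 6 1 8)(3 11) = [7, 8, 2, 11, 6, 5, 1, 4, 0, 9, 10, 3]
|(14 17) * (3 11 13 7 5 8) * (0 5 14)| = 9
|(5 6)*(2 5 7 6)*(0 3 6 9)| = |(0 3 6 7 9)(2 5)| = 10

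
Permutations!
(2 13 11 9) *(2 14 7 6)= (2 13 11 9 14 7 6)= [0, 1, 13, 3, 4, 5, 2, 6, 8, 14, 10, 9, 12, 11, 7]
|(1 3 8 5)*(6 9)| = 4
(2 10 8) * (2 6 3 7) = [0, 1, 10, 7, 4, 5, 3, 2, 6, 9, 8] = (2 10 8 6 3 7)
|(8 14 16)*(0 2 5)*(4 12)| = |(0 2 5)(4 12)(8 14 16)| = 6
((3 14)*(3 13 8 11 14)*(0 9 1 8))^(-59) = ((0 9 1 8 11 14 13))^(-59) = (0 11 9 14 1 13 8)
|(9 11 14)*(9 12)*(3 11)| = 5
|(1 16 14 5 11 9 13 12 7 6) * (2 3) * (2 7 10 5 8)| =24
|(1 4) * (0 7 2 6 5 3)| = 6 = |(0 7 2 6 5 3)(1 4)|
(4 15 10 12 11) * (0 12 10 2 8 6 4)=(0 12 11)(2 8 6 4 15)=[12, 1, 8, 3, 15, 5, 4, 7, 6, 9, 10, 0, 11, 13, 14, 2]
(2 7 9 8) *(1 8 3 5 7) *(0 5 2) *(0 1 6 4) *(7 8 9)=(0 5 8 1 9 3 2 6 4)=[5, 9, 6, 2, 0, 8, 4, 7, 1, 3]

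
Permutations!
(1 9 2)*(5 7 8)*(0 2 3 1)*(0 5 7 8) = [2, 9, 5, 1, 4, 8, 6, 0, 7, 3] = (0 2 5 8 7)(1 9 3)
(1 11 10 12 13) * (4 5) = (1 11 10 12 13)(4 5) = [0, 11, 2, 3, 5, 4, 6, 7, 8, 9, 12, 10, 13, 1]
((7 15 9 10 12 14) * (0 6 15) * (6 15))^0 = (15)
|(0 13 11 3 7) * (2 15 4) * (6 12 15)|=5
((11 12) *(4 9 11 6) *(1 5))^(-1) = ((1 5)(4 9 11 12 6))^(-1) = (1 5)(4 6 12 11 9)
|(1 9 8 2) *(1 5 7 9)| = 5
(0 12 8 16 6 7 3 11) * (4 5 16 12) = (0 4 5 16 6 7 3 11)(8 12) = [4, 1, 2, 11, 5, 16, 7, 3, 12, 9, 10, 0, 8, 13, 14, 15, 6]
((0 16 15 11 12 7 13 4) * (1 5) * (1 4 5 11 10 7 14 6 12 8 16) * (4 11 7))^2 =(0 7 5 8 15 4 1 13 11 16 10)(6 14 12)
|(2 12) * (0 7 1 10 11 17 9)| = |(0 7 1 10 11 17 9)(2 12)| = 14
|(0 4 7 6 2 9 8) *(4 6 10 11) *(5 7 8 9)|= 9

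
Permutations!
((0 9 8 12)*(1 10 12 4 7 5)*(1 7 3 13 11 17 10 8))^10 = (0 12 10 17 11 13 3 4 8 1 9) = ((0 9 1 8 4 3 13 11 17 10 12)(5 7))^10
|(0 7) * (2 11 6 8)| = 4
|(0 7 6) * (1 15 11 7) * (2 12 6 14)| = |(0 1 15 11 7 14 2 12 6)| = 9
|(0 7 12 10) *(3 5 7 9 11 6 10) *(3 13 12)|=30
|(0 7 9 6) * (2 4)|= 4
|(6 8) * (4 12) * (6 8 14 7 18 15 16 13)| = 14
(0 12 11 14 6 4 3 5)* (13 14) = [12, 1, 2, 5, 3, 0, 4, 7, 8, 9, 10, 13, 11, 14, 6] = (0 12 11 13 14 6 4 3 5)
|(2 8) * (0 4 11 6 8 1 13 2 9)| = |(0 4 11 6 8 9)(1 13 2)| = 6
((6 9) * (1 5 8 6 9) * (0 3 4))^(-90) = ((9)(0 3 4)(1 5 8 6))^(-90) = (9)(1 8)(5 6)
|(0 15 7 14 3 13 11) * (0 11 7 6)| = 12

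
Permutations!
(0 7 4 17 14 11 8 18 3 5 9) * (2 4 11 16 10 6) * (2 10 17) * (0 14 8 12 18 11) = (0 7)(2 4)(3 5 9 14 16 17 8 11 12 18)(6 10) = [7, 1, 4, 5, 2, 9, 10, 0, 11, 14, 6, 12, 18, 13, 16, 15, 17, 8, 3]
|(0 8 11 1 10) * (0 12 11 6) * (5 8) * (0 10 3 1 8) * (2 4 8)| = 14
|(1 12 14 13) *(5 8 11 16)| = |(1 12 14 13)(5 8 11 16)| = 4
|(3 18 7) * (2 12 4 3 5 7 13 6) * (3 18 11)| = 6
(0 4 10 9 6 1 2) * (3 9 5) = (0 4 10 5 3 9 6 1 2) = [4, 2, 0, 9, 10, 3, 1, 7, 8, 6, 5]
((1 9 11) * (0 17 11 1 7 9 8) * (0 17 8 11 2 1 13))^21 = ((0 8 17 2 1 11 7 9 13))^21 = (0 2 7)(1 9 8)(11 13 17)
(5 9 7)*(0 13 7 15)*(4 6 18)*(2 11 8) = (0 13 7 5 9 15)(2 11 8)(4 6 18) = [13, 1, 11, 3, 6, 9, 18, 5, 2, 15, 10, 8, 12, 7, 14, 0, 16, 17, 4]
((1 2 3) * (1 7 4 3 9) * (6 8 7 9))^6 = (1 3 7 6)(2 9 4 8)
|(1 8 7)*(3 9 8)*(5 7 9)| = 4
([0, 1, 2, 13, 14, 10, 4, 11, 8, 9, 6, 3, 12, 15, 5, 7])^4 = [0, 1, 2, 11, 6, 14, 10, 15, 8, 9, 5, 7, 12, 3, 4, 13]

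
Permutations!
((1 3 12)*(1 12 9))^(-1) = (12)(1 9 3)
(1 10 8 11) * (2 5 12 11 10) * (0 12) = [12, 2, 5, 3, 4, 0, 6, 7, 10, 9, 8, 1, 11] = (0 12 11 1 2 5)(8 10)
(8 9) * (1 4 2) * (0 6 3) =(0 6 3)(1 4 2)(8 9) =[6, 4, 1, 0, 2, 5, 3, 7, 9, 8]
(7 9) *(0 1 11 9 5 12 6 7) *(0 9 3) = (0 1 11 3)(5 12 6 7) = [1, 11, 2, 0, 4, 12, 7, 5, 8, 9, 10, 3, 6]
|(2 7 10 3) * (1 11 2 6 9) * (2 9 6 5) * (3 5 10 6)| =6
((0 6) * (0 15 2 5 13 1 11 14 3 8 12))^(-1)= (0 12 8 3 14 11 1 13 5 2 15 6)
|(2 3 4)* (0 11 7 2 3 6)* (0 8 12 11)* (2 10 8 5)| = |(2 6 5)(3 4)(7 10 8 12 11)| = 30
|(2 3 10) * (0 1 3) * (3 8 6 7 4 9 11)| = |(0 1 8 6 7 4 9 11 3 10 2)| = 11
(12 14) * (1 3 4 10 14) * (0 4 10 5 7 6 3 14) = [4, 14, 2, 10, 5, 7, 3, 6, 8, 9, 0, 11, 1, 13, 12] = (0 4 5 7 6 3 10)(1 14 12)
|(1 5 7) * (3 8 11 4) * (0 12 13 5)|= |(0 12 13 5 7 1)(3 8 11 4)|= 12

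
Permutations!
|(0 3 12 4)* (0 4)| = 3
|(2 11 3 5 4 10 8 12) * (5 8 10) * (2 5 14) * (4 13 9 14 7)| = 18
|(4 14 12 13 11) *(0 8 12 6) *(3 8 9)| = |(0 9 3 8 12 13 11 4 14 6)| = 10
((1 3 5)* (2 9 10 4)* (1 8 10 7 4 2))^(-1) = ((1 3 5 8 10 2 9 7 4))^(-1) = (1 4 7 9 2 10 8 5 3)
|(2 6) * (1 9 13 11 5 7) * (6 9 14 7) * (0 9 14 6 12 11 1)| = 24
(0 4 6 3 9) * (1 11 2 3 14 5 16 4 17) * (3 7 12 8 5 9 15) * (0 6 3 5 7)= (0 17 1 11 2)(3 15 5 16 4)(6 14 9)(7 12 8)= [17, 11, 0, 15, 3, 16, 14, 12, 7, 6, 10, 2, 8, 13, 9, 5, 4, 1]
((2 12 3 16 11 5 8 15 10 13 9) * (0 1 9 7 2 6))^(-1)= ((0 1 9 6)(2 12 3 16 11 5 8 15 10 13 7))^(-1)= (0 6 9 1)(2 7 13 10 15 8 5 11 16 3 12)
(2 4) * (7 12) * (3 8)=[0, 1, 4, 8, 2, 5, 6, 12, 3, 9, 10, 11, 7]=(2 4)(3 8)(7 12)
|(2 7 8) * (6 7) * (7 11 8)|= 4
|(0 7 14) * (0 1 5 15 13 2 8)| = 9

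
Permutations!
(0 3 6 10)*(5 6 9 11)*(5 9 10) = [3, 1, 2, 10, 4, 6, 5, 7, 8, 11, 0, 9] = (0 3 10)(5 6)(9 11)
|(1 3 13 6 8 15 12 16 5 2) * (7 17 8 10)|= |(1 3 13 6 10 7 17 8 15 12 16 5 2)|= 13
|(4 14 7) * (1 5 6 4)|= 6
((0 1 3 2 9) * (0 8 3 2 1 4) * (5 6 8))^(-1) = (0 4)(1 3 8 6 5 9 2)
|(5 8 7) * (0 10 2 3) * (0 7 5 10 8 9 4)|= 20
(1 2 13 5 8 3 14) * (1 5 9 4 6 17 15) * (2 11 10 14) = (1 11 10 14 5 8 3 2 13 9 4 6 17 15) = [0, 11, 13, 2, 6, 8, 17, 7, 3, 4, 14, 10, 12, 9, 5, 1, 16, 15]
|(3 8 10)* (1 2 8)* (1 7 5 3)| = |(1 2 8 10)(3 7 5)| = 12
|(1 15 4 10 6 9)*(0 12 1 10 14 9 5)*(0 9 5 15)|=21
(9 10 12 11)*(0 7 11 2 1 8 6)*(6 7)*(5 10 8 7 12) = (0 6)(1 7 11 9 8 12 2)(5 10) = [6, 7, 1, 3, 4, 10, 0, 11, 12, 8, 5, 9, 2]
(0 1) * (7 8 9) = (0 1)(7 8 9) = [1, 0, 2, 3, 4, 5, 6, 8, 9, 7]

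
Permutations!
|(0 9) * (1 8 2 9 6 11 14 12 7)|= |(0 6 11 14 12 7 1 8 2 9)|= 10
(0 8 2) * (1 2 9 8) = (0 1 2)(8 9) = [1, 2, 0, 3, 4, 5, 6, 7, 9, 8]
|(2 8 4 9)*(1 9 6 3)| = |(1 9 2 8 4 6 3)| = 7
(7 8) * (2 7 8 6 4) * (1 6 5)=(8)(1 6 4 2 7 5)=[0, 6, 7, 3, 2, 1, 4, 5, 8]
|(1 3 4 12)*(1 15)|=5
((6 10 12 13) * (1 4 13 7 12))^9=((1 4 13 6 10)(7 12))^9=(1 10 6 13 4)(7 12)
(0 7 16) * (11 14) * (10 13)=(0 7 16)(10 13)(11 14)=[7, 1, 2, 3, 4, 5, 6, 16, 8, 9, 13, 14, 12, 10, 11, 15, 0]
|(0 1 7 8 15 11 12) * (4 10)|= |(0 1 7 8 15 11 12)(4 10)|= 14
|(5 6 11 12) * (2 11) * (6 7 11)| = |(2 6)(5 7 11 12)| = 4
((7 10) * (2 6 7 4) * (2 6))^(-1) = ((4 6 7 10))^(-1) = (4 10 7 6)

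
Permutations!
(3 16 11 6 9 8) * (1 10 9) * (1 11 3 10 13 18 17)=(1 13 18 17)(3 16)(6 11)(8 10 9)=[0, 13, 2, 16, 4, 5, 11, 7, 10, 8, 9, 6, 12, 18, 14, 15, 3, 1, 17]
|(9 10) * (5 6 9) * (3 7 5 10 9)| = |(10)(3 7 5 6)| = 4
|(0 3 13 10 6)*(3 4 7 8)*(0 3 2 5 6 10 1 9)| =|(0 4 7 8 2 5 6 3 13 1 9)| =11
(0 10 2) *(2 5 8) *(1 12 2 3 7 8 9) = [10, 12, 0, 7, 4, 9, 6, 8, 3, 1, 5, 11, 2] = (0 10 5 9 1 12 2)(3 7 8)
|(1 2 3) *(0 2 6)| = 5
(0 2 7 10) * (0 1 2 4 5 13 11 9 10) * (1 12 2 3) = (0 4 5 13 11 9 10 12 2 7)(1 3) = [4, 3, 7, 1, 5, 13, 6, 0, 8, 10, 12, 9, 2, 11]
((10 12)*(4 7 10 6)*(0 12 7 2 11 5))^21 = ((0 12 6 4 2 11 5)(7 10))^21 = (12)(7 10)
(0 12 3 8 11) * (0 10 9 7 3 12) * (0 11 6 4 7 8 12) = (0 11 10 9 8 6 4 7 3 12) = [11, 1, 2, 12, 7, 5, 4, 3, 6, 8, 9, 10, 0]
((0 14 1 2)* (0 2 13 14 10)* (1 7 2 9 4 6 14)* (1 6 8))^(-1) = ((0 10)(1 13 6 14 7 2 9 4 8))^(-1) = (0 10)(1 8 4 9 2 7 14 6 13)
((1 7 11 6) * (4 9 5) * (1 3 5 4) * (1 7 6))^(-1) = (1 11 7 5 3 6)(4 9)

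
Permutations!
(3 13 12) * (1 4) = (1 4)(3 13 12) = [0, 4, 2, 13, 1, 5, 6, 7, 8, 9, 10, 11, 3, 12]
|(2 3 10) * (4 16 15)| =|(2 3 10)(4 16 15)| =3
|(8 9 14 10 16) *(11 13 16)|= 7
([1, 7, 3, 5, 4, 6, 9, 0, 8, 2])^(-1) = [7, 0, 9, 2, 4, 3, 5, 1, 8, 6]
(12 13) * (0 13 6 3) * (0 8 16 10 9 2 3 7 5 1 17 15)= [13, 17, 3, 8, 4, 1, 7, 5, 16, 2, 9, 11, 6, 12, 14, 0, 10, 15]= (0 13 12 6 7 5 1 17 15)(2 3 8 16 10 9)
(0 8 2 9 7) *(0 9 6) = [8, 1, 6, 3, 4, 5, 0, 9, 2, 7] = (0 8 2 6)(7 9)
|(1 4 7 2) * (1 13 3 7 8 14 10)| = 20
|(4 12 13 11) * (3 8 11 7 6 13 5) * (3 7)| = 9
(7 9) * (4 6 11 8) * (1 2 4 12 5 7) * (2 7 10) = (1 7 9)(2 4 6 11 8 12 5 10) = [0, 7, 4, 3, 6, 10, 11, 9, 12, 1, 2, 8, 5]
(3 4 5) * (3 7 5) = (3 4)(5 7) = [0, 1, 2, 4, 3, 7, 6, 5]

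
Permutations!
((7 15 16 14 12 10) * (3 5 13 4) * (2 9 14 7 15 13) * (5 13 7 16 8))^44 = ((16)(2 9 14 12 10 15 8 5)(3 13 4))^44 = (16)(2 10)(3 4 13)(5 12)(8 14)(9 15)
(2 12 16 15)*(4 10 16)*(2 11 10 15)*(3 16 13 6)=(2 12 4 15 11 10 13 6 3 16)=[0, 1, 12, 16, 15, 5, 3, 7, 8, 9, 13, 10, 4, 6, 14, 11, 2]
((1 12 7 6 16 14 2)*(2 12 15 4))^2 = (1 4)(2 15)(6 14 7 16 12)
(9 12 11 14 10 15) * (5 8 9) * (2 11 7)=(2 11 14 10 15 5 8 9 12 7)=[0, 1, 11, 3, 4, 8, 6, 2, 9, 12, 15, 14, 7, 13, 10, 5]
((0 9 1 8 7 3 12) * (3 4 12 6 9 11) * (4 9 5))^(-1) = ((0 11 3 6 5 4 12)(1 8 7 9))^(-1) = (0 12 4 5 6 3 11)(1 9 7 8)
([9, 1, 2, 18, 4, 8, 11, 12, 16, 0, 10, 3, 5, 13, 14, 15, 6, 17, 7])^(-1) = [9, 1, 2, 11, 4, 12, 16, 18, 5, 0, 10, 6, 7, 13, 14, 15, 8, 17, 3]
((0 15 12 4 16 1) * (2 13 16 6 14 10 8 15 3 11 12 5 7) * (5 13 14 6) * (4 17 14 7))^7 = ((0 3 11 12 17 14 10 8 15 13 16 1)(2 7)(4 5))^7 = (0 8 11 13 17 1 10 3 15 12 16 14)(2 7)(4 5)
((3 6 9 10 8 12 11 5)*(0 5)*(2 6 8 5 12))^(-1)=(0 11 12)(2 8 3 5 10 9 6)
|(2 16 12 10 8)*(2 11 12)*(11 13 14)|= |(2 16)(8 13 14 11 12 10)|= 6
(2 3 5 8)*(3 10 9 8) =(2 10 9 8)(3 5) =[0, 1, 10, 5, 4, 3, 6, 7, 2, 8, 9]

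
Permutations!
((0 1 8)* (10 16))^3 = ((0 1 8)(10 16))^3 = (10 16)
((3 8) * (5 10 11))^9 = ((3 8)(5 10 11))^9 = (11)(3 8)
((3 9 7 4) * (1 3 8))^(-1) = ((1 3 9 7 4 8))^(-1) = (1 8 4 7 9 3)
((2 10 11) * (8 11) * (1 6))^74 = (2 8)(10 11)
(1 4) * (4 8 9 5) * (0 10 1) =(0 10 1 8 9 5 4) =[10, 8, 2, 3, 0, 4, 6, 7, 9, 5, 1]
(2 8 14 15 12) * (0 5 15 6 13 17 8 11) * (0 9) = (0 5 15 12 2 11 9)(6 13 17 8 14) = [5, 1, 11, 3, 4, 15, 13, 7, 14, 0, 10, 9, 2, 17, 6, 12, 16, 8]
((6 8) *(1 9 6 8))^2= (1 6 9)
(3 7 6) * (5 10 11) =[0, 1, 2, 7, 4, 10, 3, 6, 8, 9, 11, 5] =(3 7 6)(5 10 11)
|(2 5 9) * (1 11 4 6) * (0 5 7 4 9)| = 14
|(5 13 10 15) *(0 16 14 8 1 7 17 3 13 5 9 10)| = 9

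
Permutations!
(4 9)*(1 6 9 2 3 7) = (1 6 9 4 2 3 7) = [0, 6, 3, 7, 2, 5, 9, 1, 8, 4]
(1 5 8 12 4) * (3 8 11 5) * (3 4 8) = (1 4)(5 11)(8 12) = [0, 4, 2, 3, 1, 11, 6, 7, 12, 9, 10, 5, 8]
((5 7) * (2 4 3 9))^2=(2 3)(4 9)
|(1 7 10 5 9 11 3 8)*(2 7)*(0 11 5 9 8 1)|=|(0 11 3 1 2 7 10 9 5 8)|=10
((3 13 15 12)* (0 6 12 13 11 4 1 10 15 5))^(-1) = ((0 6 12 3 11 4 1 10 15 13 5))^(-1) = (0 5 13 15 10 1 4 11 3 12 6)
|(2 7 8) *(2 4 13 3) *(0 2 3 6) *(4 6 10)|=15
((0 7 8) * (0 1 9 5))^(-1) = (0 5 9 1 8 7)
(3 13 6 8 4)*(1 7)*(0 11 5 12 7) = (0 11 5 12 7 1)(3 13 6 8 4) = [11, 0, 2, 13, 3, 12, 8, 1, 4, 9, 10, 5, 7, 6]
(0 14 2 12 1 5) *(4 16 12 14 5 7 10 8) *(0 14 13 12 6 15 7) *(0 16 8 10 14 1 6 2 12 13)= (0 5 1 16 2)(4 8)(6 15 7 14 12)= [5, 16, 0, 3, 8, 1, 15, 14, 4, 9, 10, 11, 6, 13, 12, 7, 2]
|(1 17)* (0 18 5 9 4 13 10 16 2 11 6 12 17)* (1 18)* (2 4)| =8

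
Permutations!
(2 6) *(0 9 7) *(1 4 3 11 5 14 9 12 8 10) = [12, 4, 6, 11, 3, 14, 2, 0, 10, 7, 1, 5, 8, 13, 9] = (0 12 8 10 1 4 3 11 5 14 9 7)(2 6)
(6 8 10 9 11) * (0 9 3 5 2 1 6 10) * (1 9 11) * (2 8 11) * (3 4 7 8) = (0 2 9 1 6 11 10 4 7 8)(3 5) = [2, 6, 9, 5, 7, 3, 11, 8, 0, 1, 4, 10]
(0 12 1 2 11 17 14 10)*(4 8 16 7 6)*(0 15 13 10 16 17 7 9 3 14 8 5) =[12, 2, 11, 14, 5, 0, 4, 6, 17, 3, 15, 7, 1, 10, 16, 13, 9, 8] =(0 12 1 2 11 7 6 4 5)(3 14 16 9)(8 17)(10 15 13)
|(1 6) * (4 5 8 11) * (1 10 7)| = |(1 6 10 7)(4 5 8 11)| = 4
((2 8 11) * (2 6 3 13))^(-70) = ((2 8 11 6 3 13))^(-70) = (2 11 3)(6 13 8)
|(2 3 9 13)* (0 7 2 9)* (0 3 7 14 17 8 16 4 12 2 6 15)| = |(0 14 17 8 16 4 12 2 7 6 15)(9 13)| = 22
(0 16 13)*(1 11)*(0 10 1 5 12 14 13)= [16, 11, 2, 3, 4, 12, 6, 7, 8, 9, 1, 5, 14, 10, 13, 15, 0]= (0 16)(1 11 5 12 14 13 10)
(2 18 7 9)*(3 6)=[0, 1, 18, 6, 4, 5, 3, 9, 8, 2, 10, 11, 12, 13, 14, 15, 16, 17, 7]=(2 18 7 9)(3 6)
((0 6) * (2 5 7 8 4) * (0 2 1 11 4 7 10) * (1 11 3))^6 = ((0 6 2 5 10)(1 3)(4 11)(7 8))^6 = (11)(0 6 2 5 10)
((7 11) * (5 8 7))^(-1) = (5 11 7 8)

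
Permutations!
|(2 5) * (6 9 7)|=|(2 5)(6 9 7)|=6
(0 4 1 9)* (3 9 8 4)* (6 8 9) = (0 3 6 8 4 1 9) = [3, 9, 2, 6, 1, 5, 8, 7, 4, 0]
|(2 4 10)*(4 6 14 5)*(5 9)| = 7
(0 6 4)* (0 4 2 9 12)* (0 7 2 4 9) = (0 6 4 9 12 7 2) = [6, 1, 0, 3, 9, 5, 4, 2, 8, 12, 10, 11, 7]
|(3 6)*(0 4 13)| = 6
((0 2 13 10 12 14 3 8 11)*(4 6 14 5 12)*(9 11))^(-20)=(0 13 4 14 8 11 2 10 6 3 9)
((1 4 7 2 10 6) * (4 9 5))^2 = ((1 9 5 4 7 2 10 6))^2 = (1 5 7 10)(2 6 9 4)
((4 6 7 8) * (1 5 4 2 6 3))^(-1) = ((1 5 4 3)(2 6 7 8))^(-1) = (1 3 4 5)(2 8 7 6)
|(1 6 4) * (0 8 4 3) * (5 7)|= 6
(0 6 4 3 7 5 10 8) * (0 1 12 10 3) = (0 6 4)(1 12 10 8)(3 7 5) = [6, 12, 2, 7, 0, 3, 4, 5, 1, 9, 8, 11, 10]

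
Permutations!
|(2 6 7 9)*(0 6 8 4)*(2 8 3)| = 6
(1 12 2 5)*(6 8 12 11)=(1 11 6 8 12 2 5)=[0, 11, 5, 3, 4, 1, 8, 7, 12, 9, 10, 6, 2]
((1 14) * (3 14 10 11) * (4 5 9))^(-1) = ((1 10 11 3 14)(4 5 9))^(-1) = (1 14 3 11 10)(4 9 5)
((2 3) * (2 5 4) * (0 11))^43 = (0 11)(2 4 5 3)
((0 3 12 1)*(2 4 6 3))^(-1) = (0 1 12 3 6 4 2)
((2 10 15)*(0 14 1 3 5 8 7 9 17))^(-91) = ((0 14 1 3 5 8 7 9 17)(2 10 15))^(-91) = (0 17 9 7 8 5 3 1 14)(2 15 10)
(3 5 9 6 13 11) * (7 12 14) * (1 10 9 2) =(1 10 9 6 13 11 3 5 2)(7 12 14) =[0, 10, 1, 5, 4, 2, 13, 12, 8, 6, 9, 3, 14, 11, 7]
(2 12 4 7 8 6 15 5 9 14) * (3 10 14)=(2 12 4 7 8 6 15 5 9 3 10 14)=[0, 1, 12, 10, 7, 9, 15, 8, 6, 3, 14, 11, 4, 13, 2, 5]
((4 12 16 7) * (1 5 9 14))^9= (1 5 9 14)(4 12 16 7)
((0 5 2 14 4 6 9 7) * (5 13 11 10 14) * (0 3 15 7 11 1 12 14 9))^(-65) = (0 4 12 13 6 14 1)(2 5)(3 15 7)(9 11 10)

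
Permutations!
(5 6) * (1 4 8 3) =(1 4 8 3)(5 6) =[0, 4, 2, 1, 8, 6, 5, 7, 3]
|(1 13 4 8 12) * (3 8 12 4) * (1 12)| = |(1 13 3 8 4)| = 5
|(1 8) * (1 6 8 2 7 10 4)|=10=|(1 2 7 10 4)(6 8)|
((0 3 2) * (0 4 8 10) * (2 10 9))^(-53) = ((0 3 10)(2 4 8 9))^(-53) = (0 3 10)(2 9 8 4)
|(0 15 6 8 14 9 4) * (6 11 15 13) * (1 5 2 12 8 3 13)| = 18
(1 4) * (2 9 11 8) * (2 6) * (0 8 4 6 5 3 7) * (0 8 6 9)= [6, 9, 0, 7, 1, 3, 2, 8, 5, 11, 10, 4]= (0 6 2)(1 9 11 4)(3 7 8 5)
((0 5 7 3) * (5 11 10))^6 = ((0 11 10 5 7 3))^6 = (11)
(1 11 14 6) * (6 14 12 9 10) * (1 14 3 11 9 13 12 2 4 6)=(1 9 10)(2 4 6 14 3 11)(12 13)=[0, 9, 4, 11, 6, 5, 14, 7, 8, 10, 1, 2, 13, 12, 3]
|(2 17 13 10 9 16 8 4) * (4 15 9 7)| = |(2 17 13 10 7 4)(8 15 9 16)| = 12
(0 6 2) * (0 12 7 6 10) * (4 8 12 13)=[10, 1, 13, 3, 8, 5, 2, 6, 12, 9, 0, 11, 7, 4]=(0 10)(2 13 4 8 12 7 6)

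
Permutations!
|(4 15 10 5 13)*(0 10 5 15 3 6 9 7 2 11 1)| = 13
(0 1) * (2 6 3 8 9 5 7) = [1, 0, 6, 8, 4, 7, 3, 2, 9, 5] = (0 1)(2 6 3 8 9 5 7)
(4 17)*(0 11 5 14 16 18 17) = (0 11 5 14 16 18 17 4) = [11, 1, 2, 3, 0, 14, 6, 7, 8, 9, 10, 5, 12, 13, 16, 15, 18, 4, 17]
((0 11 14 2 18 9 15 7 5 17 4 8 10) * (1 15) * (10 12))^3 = (0 2 1 5 8)(4 10 14 9 7)(11 18 15 17 12)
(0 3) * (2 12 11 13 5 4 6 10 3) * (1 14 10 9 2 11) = (0 11 13 5 4 6 9 2 12 1 14 10 3) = [11, 14, 12, 0, 6, 4, 9, 7, 8, 2, 3, 13, 1, 5, 10]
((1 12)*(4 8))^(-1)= (1 12)(4 8)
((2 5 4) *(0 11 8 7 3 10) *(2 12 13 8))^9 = ((0 11 2 5 4 12 13 8 7 3 10))^9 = (0 3 8 12 5 11 10 7 13 4 2)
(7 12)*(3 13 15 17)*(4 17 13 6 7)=(3 6 7 12 4 17)(13 15)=[0, 1, 2, 6, 17, 5, 7, 12, 8, 9, 10, 11, 4, 15, 14, 13, 16, 3]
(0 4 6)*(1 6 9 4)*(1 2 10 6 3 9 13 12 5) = [2, 3, 10, 9, 13, 1, 0, 7, 8, 4, 6, 11, 5, 12] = (0 2 10 6)(1 3 9 4 13 12 5)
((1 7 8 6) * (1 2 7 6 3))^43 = (1 6 2 7 8 3)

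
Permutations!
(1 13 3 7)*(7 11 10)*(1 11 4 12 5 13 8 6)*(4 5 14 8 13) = (1 13 3 5 4 12 14 8 6)(7 11 10) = [0, 13, 2, 5, 12, 4, 1, 11, 6, 9, 7, 10, 14, 3, 8]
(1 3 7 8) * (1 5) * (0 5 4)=(0 5 1 3 7 8 4)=[5, 3, 2, 7, 0, 1, 6, 8, 4]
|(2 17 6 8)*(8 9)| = 5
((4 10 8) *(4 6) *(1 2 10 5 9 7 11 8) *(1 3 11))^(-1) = (1 7 9 5 4 6 8 11 3 10 2)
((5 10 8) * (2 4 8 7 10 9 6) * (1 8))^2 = ((1 8 5 9 6 2 4)(7 10))^2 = (10)(1 5 6 4 8 9 2)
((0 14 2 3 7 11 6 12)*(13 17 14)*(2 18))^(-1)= (0 12 6 11 7 3 2 18 14 17 13)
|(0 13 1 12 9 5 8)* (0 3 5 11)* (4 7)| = |(0 13 1 12 9 11)(3 5 8)(4 7)| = 6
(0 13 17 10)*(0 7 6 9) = (0 13 17 10 7 6 9) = [13, 1, 2, 3, 4, 5, 9, 6, 8, 0, 7, 11, 12, 17, 14, 15, 16, 10]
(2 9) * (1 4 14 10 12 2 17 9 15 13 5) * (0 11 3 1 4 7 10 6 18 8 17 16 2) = [11, 7, 15, 1, 14, 4, 18, 10, 17, 16, 12, 3, 0, 5, 6, 13, 2, 9, 8] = (0 11 3 1 7 10 12)(2 15 13 5 4 14 6 18 8 17 9 16)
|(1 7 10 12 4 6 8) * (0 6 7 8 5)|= |(0 6 5)(1 8)(4 7 10 12)|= 12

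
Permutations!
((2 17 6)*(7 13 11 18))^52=((2 17 6)(7 13 11 18))^52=(18)(2 17 6)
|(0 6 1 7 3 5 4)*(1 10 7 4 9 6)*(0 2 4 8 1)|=|(1 8)(2 4)(3 5 9 6 10 7)|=6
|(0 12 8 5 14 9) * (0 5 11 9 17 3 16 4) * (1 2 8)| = |(0 12 1 2 8 11 9 5 14 17 3 16 4)| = 13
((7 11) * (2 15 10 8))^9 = ((2 15 10 8)(7 11))^9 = (2 15 10 8)(7 11)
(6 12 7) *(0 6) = (0 6 12 7) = [6, 1, 2, 3, 4, 5, 12, 0, 8, 9, 10, 11, 7]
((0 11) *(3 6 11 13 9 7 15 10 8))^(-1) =((0 13 9 7 15 10 8 3 6 11))^(-1) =(0 11 6 3 8 10 15 7 9 13)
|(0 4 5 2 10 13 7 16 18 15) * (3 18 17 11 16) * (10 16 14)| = |(0 4 5 2 16 17 11 14 10 13 7 3 18 15)| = 14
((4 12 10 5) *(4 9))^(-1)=(4 9 5 10 12)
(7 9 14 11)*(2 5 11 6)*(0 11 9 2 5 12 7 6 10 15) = (0 11 6 5 9 14 10 15)(2 12 7) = [11, 1, 12, 3, 4, 9, 5, 2, 8, 14, 15, 6, 7, 13, 10, 0]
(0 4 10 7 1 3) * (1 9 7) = (0 4 10 1 3)(7 9) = [4, 3, 2, 0, 10, 5, 6, 9, 8, 7, 1]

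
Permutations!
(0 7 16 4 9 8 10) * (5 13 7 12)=(0 12 5 13 7 16 4 9 8 10)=[12, 1, 2, 3, 9, 13, 6, 16, 10, 8, 0, 11, 5, 7, 14, 15, 4]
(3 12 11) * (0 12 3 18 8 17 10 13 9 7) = (0 12 11 18 8 17 10 13 9 7) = [12, 1, 2, 3, 4, 5, 6, 0, 17, 7, 13, 18, 11, 9, 14, 15, 16, 10, 8]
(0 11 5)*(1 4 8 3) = [11, 4, 2, 1, 8, 0, 6, 7, 3, 9, 10, 5] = (0 11 5)(1 4 8 3)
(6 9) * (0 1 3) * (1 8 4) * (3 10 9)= [8, 10, 2, 0, 1, 5, 3, 7, 4, 6, 9]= (0 8 4 1 10 9 6 3)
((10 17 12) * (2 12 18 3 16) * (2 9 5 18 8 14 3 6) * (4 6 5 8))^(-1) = ((2 12 10 17 4 6)(3 16 9 8 14)(5 18))^(-1) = (2 6 4 17 10 12)(3 14 8 9 16)(5 18)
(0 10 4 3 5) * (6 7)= (0 10 4 3 5)(6 7)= [10, 1, 2, 5, 3, 0, 7, 6, 8, 9, 4]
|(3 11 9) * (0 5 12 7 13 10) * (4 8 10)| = 24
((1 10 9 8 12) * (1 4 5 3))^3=(1 8 5 10 12 3 9 4)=((1 10 9 8 12 4 5 3))^3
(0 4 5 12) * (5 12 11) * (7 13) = (0 4 12)(5 11)(7 13) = [4, 1, 2, 3, 12, 11, 6, 13, 8, 9, 10, 5, 0, 7]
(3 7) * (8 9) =[0, 1, 2, 7, 4, 5, 6, 3, 9, 8] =(3 7)(8 9)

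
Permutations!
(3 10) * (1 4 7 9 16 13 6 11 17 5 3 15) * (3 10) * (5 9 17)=(1 4 7 17 9 16 13 6 11 5 10 15)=[0, 4, 2, 3, 7, 10, 11, 17, 8, 16, 15, 5, 12, 6, 14, 1, 13, 9]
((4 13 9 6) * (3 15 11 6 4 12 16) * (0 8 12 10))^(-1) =(0 10 6 11 15 3 16 12 8)(4 9 13)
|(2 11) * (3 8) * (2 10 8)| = |(2 11 10 8 3)| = 5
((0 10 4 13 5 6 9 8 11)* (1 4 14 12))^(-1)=(0 11 8 9 6 5 13 4 1 12 14 10)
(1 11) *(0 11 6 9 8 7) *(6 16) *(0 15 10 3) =(0 11 1 16 6 9 8 7 15 10 3) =[11, 16, 2, 0, 4, 5, 9, 15, 7, 8, 3, 1, 12, 13, 14, 10, 6]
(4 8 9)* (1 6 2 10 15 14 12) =[0, 6, 10, 3, 8, 5, 2, 7, 9, 4, 15, 11, 1, 13, 12, 14] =(1 6 2 10 15 14 12)(4 8 9)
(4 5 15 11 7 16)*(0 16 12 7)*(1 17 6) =[16, 17, 2, 3, 5, 15, 1, 12, 8, 9, 10, 0, 7, 13, 14, 11, 4, 6] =(0 16 4 5 15 11)(1 17 6)(7 12)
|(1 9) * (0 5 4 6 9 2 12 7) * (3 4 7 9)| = 12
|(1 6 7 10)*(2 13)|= |(1 6 7 10)(2 13)|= 4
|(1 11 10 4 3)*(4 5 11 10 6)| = 7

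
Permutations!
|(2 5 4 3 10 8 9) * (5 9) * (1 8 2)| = 8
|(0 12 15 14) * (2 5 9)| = 12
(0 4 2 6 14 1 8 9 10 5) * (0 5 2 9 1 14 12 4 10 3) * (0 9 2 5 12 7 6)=(14)(0 10 5 12 4 2)(1 8)(3 9)(6 7)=[10, 8, 0, 9, 2, 12, 7, 6, 1, 3, 5, 11, 4, 13, 14]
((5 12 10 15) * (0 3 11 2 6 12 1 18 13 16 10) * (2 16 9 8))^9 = (0 13 16 2 5)(1 3 9 10 6)(8 15 12 18 11)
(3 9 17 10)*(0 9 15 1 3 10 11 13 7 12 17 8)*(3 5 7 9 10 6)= (0 10 6 3 15 1 5 7 12 17 11 13 9 8)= [10, 5, 2, 15, 4, 7, 3, 12, 0, 8, 6, 13, 17, 9, 14, 1, 16, 11]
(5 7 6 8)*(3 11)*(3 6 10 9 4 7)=[0, 1, 2, 11, 7, 3, 8, 10, 5, 4, 9, 6]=(3 11 6 8 5)(4 7 10 9)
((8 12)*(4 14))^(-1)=(4 14)(8 12)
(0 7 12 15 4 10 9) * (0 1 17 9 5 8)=(0 7 12 15 4 10 5 8)(1 17 9)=[7, 17, 2, 3, 10, 8, 6, 12, 0, 1, 5, 11, 15, 13, 14, 4, 16, 9]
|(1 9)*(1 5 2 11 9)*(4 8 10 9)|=|(2 11 4 8 10 9 5)|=7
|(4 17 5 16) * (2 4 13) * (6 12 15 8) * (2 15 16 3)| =30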